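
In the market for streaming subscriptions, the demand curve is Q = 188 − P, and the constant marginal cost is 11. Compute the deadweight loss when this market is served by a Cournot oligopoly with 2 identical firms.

Inverting demand: P = 188 − Q.
Competitive firms price at marginal cost: P = 11, giving Q = 177.
With 2 symmetric Cournot firms, each firm's FOC gives 188 − 3q = 11, so q = 59, Q = 2·59 = 118, and P = 70.
DWL is the triangle between Q = 118 and Q = 177: ½·(177 − 118)·(70 − 11) = 1740.5.

DWL = 1740.5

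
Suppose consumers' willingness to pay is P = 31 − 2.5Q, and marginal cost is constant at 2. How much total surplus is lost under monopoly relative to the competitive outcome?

DWL = 42.05

Perfect competition: P = MC = 2, so 31 − 2.5Q = 2 and Q = 11.6.
The monopolist equates marginal revenue to marginal cost: 31 − 5Q = 2, so Q = 5.8. From demand, P = 16.5.
DWL is the triangle between Q = 5.8 and Q = 11.6: ½·(11.6 − 5.8)·(16.5 − 2) = 42.05.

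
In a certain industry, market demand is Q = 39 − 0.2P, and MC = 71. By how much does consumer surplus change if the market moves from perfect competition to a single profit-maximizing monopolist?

Inverting demand: P = 195 − 5Q.
Under competition P = MC = 71, so Q = (195 − 71)/5 = 24.8.
CS = ½·(195 − 71)·24.8 = 1537.6.
A monopolist chooses Q where MR = MC. MR = 195 − 10Q; setting this equal to 71 gives Q = 12.4 and P = 133.
CS = ½·(195 − 133)·12.4 = 384.4.
Change in consumer surplus: 384.4 − 1537.6 = −1153.2.

CS falls by 1153.2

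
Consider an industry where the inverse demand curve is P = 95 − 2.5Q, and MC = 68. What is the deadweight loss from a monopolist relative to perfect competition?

DWL = 36.45

Perfect competition: P = MC = 68, so 95 − 2.5Q = 68 and Q = 10.8.
The monopolist equates marginal revenue to marginal cost: 95 − 5Q = 68, so Q = 5.4. From demand, P = 81.5.
DWL is the triangle between Q = 5.4 and Q = 10.8: ½·(10.8 − 5.4)·(81.5 − 68) = 36.45.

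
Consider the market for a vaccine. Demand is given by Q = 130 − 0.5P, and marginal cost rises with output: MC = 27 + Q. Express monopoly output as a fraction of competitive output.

Inverting demand: P = 260 − 2Q.
A monopolist chooses Q where MR = MC. MR = 260 − 4Q; setting this equal to 27 + Q gives Q = 46.6 and P = 166.8.
Under competition P = MC: 260 − 2Q = 27 + Q ⇒ Q = 233/3, P = 314/3.
Ratio Q_m/Q_c = 46.6/(233/3) = 0.6.

Q_m/Q_c = 0.6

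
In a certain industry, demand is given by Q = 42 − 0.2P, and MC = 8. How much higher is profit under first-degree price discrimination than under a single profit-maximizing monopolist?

π rises by 2040.2

Inverting demand: P = 210 − 5Q.
The monopolist equates marginal revenue to marginal cost: 210 − 10Q = 8, so Q = 20.2. From demand, P = 109.
Profit = (109 − 8)·20.2 = 2040.2.
A perfectly discriminating monopolist sells every unit with P(Q) ≥ MC(Q), so output equals the competitive quantity Q = 40.4. Each buyer pays their reservation price, so CS = 0 and the firm captures all surplus.
PS equals the full surplus area, 4080.4. Profit = 4080.4 = 4080.4.
Change in profit: 4080.4 − 2040.2 = 2040.2.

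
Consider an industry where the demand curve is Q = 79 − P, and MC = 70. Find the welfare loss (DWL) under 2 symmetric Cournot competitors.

Inverting demand: P = 79 − Q.
Competitive firms price at marginal cost: P = 70, giving Q = 9.
With 2 symmetric Cournot firms, each firm's FOC gives 79 − 3q = 70, so q = 3, Q = 2·3 = 6, and P = 73.
DWL is the triangle between Q = 6 and Q = 9: ½·(9 − 6)·(73 − 70) = 4.5.

DWL = 4.5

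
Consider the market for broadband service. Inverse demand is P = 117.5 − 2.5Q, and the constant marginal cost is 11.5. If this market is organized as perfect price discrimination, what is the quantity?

Q = 42.4

Under first-degree price discrimination the firm charges each unit its demand price and produces up to where P = MC, i.e. Q = 42.4. Consumer surplus is zero; producer surplus equals total surplus.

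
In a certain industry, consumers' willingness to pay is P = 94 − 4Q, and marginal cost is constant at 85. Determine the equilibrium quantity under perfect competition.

Q = 2.25

Under competition P = MC = 85, so Q = (94 − 85)/4 = 2.25.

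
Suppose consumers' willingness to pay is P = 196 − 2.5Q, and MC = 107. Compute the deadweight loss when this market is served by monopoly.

DWL = 396.05

Under competition P = MC = 107, so Q = (196 − 107)/2.5 = 35.6.
A monopolist chooses Q where MR = MC. MR = 196 − 5Q; setting this equal to 107 gives Q = 17.8 and P = 151.5.
DWL is the triangle between Q = 17.8 and Q = 35.6: ½·(35.6 − 17.8)·(151.5 − 107) = 396.05.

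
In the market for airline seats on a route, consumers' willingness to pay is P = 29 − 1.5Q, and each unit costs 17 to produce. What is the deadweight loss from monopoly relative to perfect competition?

Under competition P = MC = 17, so Q = (29 − 17)/1.5 = 8.
Monopoly sets MR = MC: 29 − 3Q = 17 ⇒ Q = 4, P = 29 − 1.5·4 = 23.
DWL is the triangle between Q = 4 and Q = 8: ½·(8 − 4)·(23 − 17) = 12.

DWL = 12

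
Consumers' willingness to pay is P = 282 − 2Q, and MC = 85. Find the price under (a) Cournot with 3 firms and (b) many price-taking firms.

With 3 symmetric Cournot firms, each firm's FOC gives 282 − 8q = 85, so q = 24.625, Q = 3·24.625 = 73.875, and P = 134.25.
Competitive firms price at marginal cost: P = 85, giving Q = 98.5.

Cournot: P = 134.25; Competition: P = 85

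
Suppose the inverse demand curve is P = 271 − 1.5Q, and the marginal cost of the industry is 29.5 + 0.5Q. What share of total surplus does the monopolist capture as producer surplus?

The monopolist equates marginal revenue to marginal cost: 271 − 3Q = 29.5 + 0.5Q, so Q = 69. From demand, P = 167.5.
CS = ½·(271 − 167.5)·69 = 3570.75.
PS = P·Q − VC(Q) = 167.5·69 − (29.5·69 + ½·0.5·69²) = 8331.75.
Share captured = PS/TS = 8331.75/11902.5 = 0.7.

PS/TS = 0.7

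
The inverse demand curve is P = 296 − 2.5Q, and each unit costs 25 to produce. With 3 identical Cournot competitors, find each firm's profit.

Cournot with 3 identical firms: the symmetric best-response condition is 296 − 10q = 25. Each firm produces q = 27.1, total output Q = 81.3, price P = 92.75.
Each firm's profit = (92.75 − 25)·27.1 = 1836.025.

π_i = 1836.025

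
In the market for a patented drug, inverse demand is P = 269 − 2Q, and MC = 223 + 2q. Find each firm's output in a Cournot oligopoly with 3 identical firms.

Cournot with 3 identical firms: the symmetric best-response condition is 269 − 8q = 223 + 2q. Each firm produces q = 4.6, total output Q = 13.8, price P = 241.4.

q_i = 4.6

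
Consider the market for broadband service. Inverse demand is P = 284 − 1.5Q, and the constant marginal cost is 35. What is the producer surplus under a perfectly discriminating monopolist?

Under first-degree price discrimination the firm charges each unit its demand price and produces up to where P = MC, i.e. Q = 166. Consumer surplus is zero; producer surplus equals total surplus.
PS = ½·(284 − 35)·166 = 20667.

PS = 20667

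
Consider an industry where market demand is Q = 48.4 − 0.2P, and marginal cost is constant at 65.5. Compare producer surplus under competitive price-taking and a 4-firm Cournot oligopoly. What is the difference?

Inverting demand: P = 242 − 5Q.
Competitive firms price at marginal cost: P = 65.5, giving Q = 35.3.
PS = (65.5 − 65.5)·35.3 = 0.
With 4 symmetric Cournot firms, each firm's FOC gives 242 − 25q = 65.5, so q = 7.06, Q = 4·7.06 = 28.24, and P = 100.8.
PS = (100.8 − 65.5)·28.24 = 996.872.
Change in producer surplus: 996.872 − 0 = 996.872.

PS rises by 996.872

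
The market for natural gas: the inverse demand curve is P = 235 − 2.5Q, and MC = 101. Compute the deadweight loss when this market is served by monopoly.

DWL = 897.8

Under competition P = MC = 101, so Q = (235 − 101)/2.5 = 53.6.
A monopolist chooses Q where MR = MC. MR = 235 − 5Q; setting this equal to 101 gives Q = 26.8 and P = 168.
DWL is the triangle between Q = 26.8 and Q = 53.6: ½·(53.6 − 26.8)·(168 − 101) = 897.8.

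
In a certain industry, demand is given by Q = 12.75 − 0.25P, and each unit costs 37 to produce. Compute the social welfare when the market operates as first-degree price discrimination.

TS = 24.5

Inverting demand: P = 51 − 4Q.
A perfectly discriminating monopolist sells every unit with P(Q) ≥ MC(Q), so output equals the competitive quantity Q = 3.5. Each buyer pays their reservation price, so CS = 0 and the firm captures all surplus.
TS = 24.5 (equal to competitive TS).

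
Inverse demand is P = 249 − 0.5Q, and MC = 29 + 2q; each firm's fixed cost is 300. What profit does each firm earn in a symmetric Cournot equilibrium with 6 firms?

π_i = 2100

With 6 symmetric Cournot firms, each firm's FOC gives 249 − 3.5q = 29 + 2q, so q = 40, Q = 6·40 = 240, and P = 129.
Each firm's profit = 129·40 − (29·40 + ½·2·40²) − 300 = 2100.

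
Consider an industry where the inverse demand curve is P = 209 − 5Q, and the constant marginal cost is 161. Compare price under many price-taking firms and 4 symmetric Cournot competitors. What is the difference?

Price rises by 9.6

Perfect competition: P = MC = 161, so 209 − 5Q = 161 and Q = 9.6.
With 4 symmetric Cournot firms, each firm's FOC gives 209 − 25q = 161, so q = 1.92, Q = 4·1.92 = 7.68, and P = 170.6.
Change in price: 170.6 − 161 = 9.6.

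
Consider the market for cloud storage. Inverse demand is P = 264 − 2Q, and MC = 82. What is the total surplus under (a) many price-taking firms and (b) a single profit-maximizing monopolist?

Perfect competition: P = MC = 82, so 264 − 2Q = 82 and Q = 91.
CS = ½·(264 − 82)·91 = 8281; PS = (82 − 82)·91 = 0; TS = 8281.
The monopolist equates marginal revenue to marginal cost: 264 − 4Q = 82, so Q = 45.5. From demand, P = 173.
CS = ½·(264 − 173)·45.5 = 2070.25; PS = (173 − 82)·45.5 = 4140.5; TS = 6210.75.

Competition: TS = 8281; Monopoly: TS = 6210.75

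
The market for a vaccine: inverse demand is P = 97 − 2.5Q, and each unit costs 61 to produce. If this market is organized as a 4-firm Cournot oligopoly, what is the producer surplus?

PS = 82.944

Cournot with 4 identical firms: the symmetric best-response condition is 97 − 12.5q = 61. Each firm produces q = 2.88, total output Q = 11.52, price P = 68.2.
PS = (68.2 − 61)·11.52 = 82.944.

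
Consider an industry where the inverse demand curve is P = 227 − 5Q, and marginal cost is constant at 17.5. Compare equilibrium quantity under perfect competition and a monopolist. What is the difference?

Under competition P = MC = 17.5, so Q = (227 − 17.5)/5 = 41.9.
Monopoly sets MR = MC: 227 − 10Q = 17.5 ⇒ Q = 20.95, P = 227 − 5·20.95 = 122.25.
Change in equilibrium quantity: 20.95 − 41.9 = −20.95.

Equilibrium quantity falls by 20.95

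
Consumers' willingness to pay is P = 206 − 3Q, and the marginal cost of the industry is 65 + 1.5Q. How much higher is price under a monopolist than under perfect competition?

P rises by 37.6

Competitive equilibrium sets price equal to marginal cost: 206 − 3Q = 65 + 1.5Q, so Q = 94/3 and P = 112.
A monopolist chooses Q where MR = MC. MR = 206 − 6Q; setting this equal to 65 + 1.5Q gives Q = 18.8 and P = 149.6.
Change in price: 149.6 − 112 = 37.6.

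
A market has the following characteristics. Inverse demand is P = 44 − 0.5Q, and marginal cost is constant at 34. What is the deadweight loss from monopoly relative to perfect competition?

Competitive firms price at marginal cost: P = 34, giving Q = 20.
Monopoly sets MR = MC: 44 − Q = 34 ⇒ Q = 10, P = 44 − 0.5·10 = 39.
DWL is the triangle between Q = 10 and Q = 20: ½·(20 − 10)·(39 − 34) = 25.

DWL = 25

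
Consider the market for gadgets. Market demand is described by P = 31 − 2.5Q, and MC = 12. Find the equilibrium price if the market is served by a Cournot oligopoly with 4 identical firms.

With 4 symmetric Cournot firms, each firm's FOC gives 31 − 12.5q = 12, so q = 1.52, Q = 4·1.52 = 6.08, and P = 15.8.

P = 15.8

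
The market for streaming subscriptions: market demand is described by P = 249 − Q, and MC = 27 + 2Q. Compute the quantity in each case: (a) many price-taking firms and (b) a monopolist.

Competitive equilibrium sets price equal to marginal cost: 249 − Q = 27 + 2Q, so Q = 74 and P = 175.
The monopolist equates marginal revenue to marginal cost: 249 − 2Q = 27 + 2Q, so Q = 55.5. From demand, P = 193.5.

Competition: Q = 74; Monopoly: Q = 55.5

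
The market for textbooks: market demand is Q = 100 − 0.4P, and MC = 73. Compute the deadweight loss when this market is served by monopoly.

DWL = 1566.45

Inverting demand: P = 250 − 2.5Q.
Under competition P = MC = 73, so Q = (250 − 73)/2.5 = 70.8.
A monopolist chooses Q where MR = MC. MR = 250 − 5Q; setting this equal to 73 gives Q = 35.4 and P = 161.5.
DWL is the triangle between Q = 35.4 and Q = 70.8: ½·(70.8 − 35.4)·(161.5 − 73) = 1566.45.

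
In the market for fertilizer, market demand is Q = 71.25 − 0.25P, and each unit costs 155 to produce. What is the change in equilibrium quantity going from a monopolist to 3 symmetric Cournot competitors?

Inverting demand: P = 285 − 4Q.
Monopoly sets MR = MC: 285 − 8Q = 155 ⇒ Q = 16.25, P = 285 − 4·16.25 = 220.
In a 3-firm Cournot equilibrium, symmetry and the first-order condition give q = (285 − 155)/(16) = 8.125. So Q = 24.375 and P = 187.5.
Change in equilibrium quantity: 24.375 − 16.25 = 8.125.

Q rises by 8.125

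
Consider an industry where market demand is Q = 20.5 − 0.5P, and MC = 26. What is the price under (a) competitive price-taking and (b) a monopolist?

Inverting demand: P = 41 − 2Q.
Under competition P = MC = 26, so Q = (41 − 26)/2 = 7.5.
The monopolist equates marginal revenue to marginal cost: 41 − 4Q = 26, so Q = 3.75. From demand, P = 33.5.

Competition: P = 26; Monopoly: P = 33.5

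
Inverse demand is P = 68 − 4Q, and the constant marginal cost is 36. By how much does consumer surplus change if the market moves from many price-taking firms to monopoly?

Under competition P = MC = 36, so Q = (68 − 36)/4 = 8.
CS = ½·(68 − 36)·8 = 128.
The monopolist equates marginal revenue to marginal cost: 68 − 8Q = 36, so Q = 4. From demand, P = 52.
CS = ½·(68 − 52)·4 = 32.
Change in consumer surplus: 32 − 128 = −96.

Consumer surplus falls by 96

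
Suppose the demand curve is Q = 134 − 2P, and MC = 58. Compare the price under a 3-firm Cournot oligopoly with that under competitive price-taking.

Cournot: P = 60.25; Competition: P = 58

Inverting demand: P = 67 − 0.5Q.
Cournot with 3 identical firms: the symmetric best-response condition is 67 − 2q = 58. Each firm produces q = 4.5, total output Q = 13.5, price P = 60.25.
Under competition P = MC = 58, so Q = (67 − 58)/0.5 = 18.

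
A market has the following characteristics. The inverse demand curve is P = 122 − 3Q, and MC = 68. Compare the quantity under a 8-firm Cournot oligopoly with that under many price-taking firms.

In a 8-firm Cournot equilibrium, symmetry and the first-order condition give q = (122 − 68)/(27) = 2. So Q = 16 and P = 74.
Under competition P = MC = 68, so Q = (122 − 68)/3 = 18.

Cournot: Q = 16; Competition: Q = 18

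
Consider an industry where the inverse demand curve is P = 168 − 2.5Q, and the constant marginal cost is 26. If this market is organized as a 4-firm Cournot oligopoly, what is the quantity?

Q = 45.44

With 4 symmetric Cournot firms, each firm's FOC gives 168 − 12.5q = 26, so q = 11.36, Q = 4·11.36 = 45.44, and P = 54.4.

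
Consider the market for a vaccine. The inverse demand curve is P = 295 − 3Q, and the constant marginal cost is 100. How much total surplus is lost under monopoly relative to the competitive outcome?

Competitive firms price at marginal cost: P = 100, giving Q = 65.
Monopoly sets MR = MC: 295 − 6Q = 100 ⇒ Q = 32.5, P = 295 − 3·32.5 = 197.5.
DWL is the triangle between Q = 32.5 and Q = 65: ½·(65 − 32.5)·(197.5 − 100) = 1584.375.

DWL = 1584.375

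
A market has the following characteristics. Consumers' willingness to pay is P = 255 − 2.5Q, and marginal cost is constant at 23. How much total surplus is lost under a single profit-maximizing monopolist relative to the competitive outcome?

Under competition P = MC = 23, so Q = (255 − 23)/2.5 = 92.8.
A monopolist chooses Q where MR = MC. MR = 255 − 5Q; setting this equal to 23 gives Q = 46.4 and P = 139.
DWL is the triangle between Q = 46.4 and Q = 92.8: ½·(92.8 − 46.4)·(139 − 23) = 2691.2.

DWL = 2691.2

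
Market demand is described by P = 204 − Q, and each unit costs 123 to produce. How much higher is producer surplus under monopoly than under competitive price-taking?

Producer surplus rises by 1640.25

Competitive firms price at marginal cost: P = 123, giving Q = 81.
PS = (123 − 123)·81 = 0.
The monopolist equates marginal revenue to marginal cost: 204 − 2Q = 123, so Q = 40.5. From demand, P = 163.5.
PS = (163.5 − 123)·40.5 = 1640.25.
Change in producer surplus: 1640.25 − 0 = 1640.25.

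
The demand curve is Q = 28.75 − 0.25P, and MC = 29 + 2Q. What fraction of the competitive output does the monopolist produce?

Inverting demand: P = 115 − 4Q.
The monopolist equates marginal revenue to marginal cost: 115 − 8Q = 29 + 2Q, so Q = 8.6. From demand, P = 80.6.
Competitive equilibrium sets price equal to marginal cost: 115 − 4Q = 29 + 2Q, so Q = 43/3 and P = 173/3.
Ratio Q_m/Q_c = 8.6/(43/3) = 0.6.

Q_m/Q_c = 0.6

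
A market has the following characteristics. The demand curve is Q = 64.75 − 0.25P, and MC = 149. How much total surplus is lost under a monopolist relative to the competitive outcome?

Inverting demand: P = 259 − 4Q.
Under competition P = MC = 149, so Q = (259 − 149)/4 = 27.5.
Monopoly sets MR = MC: 259 − 8Q = 149 ⇒ Q = 13.75, P = 259 − 4·13.75 = 204.
DWL is the triangle between Q = 13.75 and Q = 27.5: ½·(27.5 − 13.75)·(204 − 149) = 378.125.

DWL = 378.125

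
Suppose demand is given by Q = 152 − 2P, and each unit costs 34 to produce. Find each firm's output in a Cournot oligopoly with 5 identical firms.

Inverting demand: P = 76 − 0.5Q.
With 5 symmetric Cournot firms, each firm's FOC gives 76 − 3q = 34, so q = 14, Q = 5·14 = 70, and P = 41.

q_i = 14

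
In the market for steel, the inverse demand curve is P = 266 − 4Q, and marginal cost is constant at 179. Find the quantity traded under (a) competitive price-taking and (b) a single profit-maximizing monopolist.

Competition: Q = 21.75; Monopoly: Q = 10.875

Competitive firms price at marginal cost: P = 179, giving Q = 21.75.
A monopolist chooses Q where MR = MC. MR = 266 − 8Q; setting this equal to 179 gives Q = 10.875 and P = 222.5.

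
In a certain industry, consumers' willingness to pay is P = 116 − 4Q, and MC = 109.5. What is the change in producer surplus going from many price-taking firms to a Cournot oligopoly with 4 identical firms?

Perfect competition: P = MC = 109.5, so 116 − 4Q = 109.5 and Q = 1.625.
PS = (109.5 − 109.5)·1.625 = 0.
In a 4-firm Cournot equilibrium, symmetry and the first-order condition give q = (116 − 109.5)/(20) = 0.325. So Q = 1.3 and P = 110.8.
PS = (110.8 − 109.5)·1.3 = 1.69.
Change in producer surplus: 1.69 − 0 = 1.69.

Producer surplus rises by 1.69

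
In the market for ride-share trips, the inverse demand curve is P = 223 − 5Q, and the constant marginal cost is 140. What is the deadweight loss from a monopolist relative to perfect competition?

DWL = 172.225

Under competition P = MC = 140, so Q = (223 − 140)/5 = 16.6.
Monopoly sets MR = MC: 223 − 10Q = 140 ⇒ Q = 8.3, P = 223 − 5·8.3 = 181.5.
DWL is the triangle between Q = 8.3 and Q = 16.6: ½·(16.6 − 8.3)·(181.5 − 140) = 172.225.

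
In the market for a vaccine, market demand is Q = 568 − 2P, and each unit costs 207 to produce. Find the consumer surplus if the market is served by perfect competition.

Inverting demand: P = 284 − 0.5Q.
Under competition P = MC = 207, so Q = (284 − 207)/0.5 = 154.
CS = ½·(284 − 207)·154 = 5929.

CS = 5929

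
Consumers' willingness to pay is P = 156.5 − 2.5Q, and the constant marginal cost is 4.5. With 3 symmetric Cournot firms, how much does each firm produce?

q_i = 15.2

With 3 symmetric Cournot firms, each firm's FOC gives 156.5 − 10q = 4.5, so q = 15.2, Q = 3·15.2 = 45.6, and P = 42.5.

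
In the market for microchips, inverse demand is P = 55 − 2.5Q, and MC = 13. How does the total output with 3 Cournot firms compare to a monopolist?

In a 3-firm Cournot equilibrium, symmetry and the first-order condition give q = (55 − 13)/(10) = 4.2. So Q = 12.6 and P = 23.5.
The monopolist equates marginal revenue to marginal cost: 55 − 5Q = 13, so Q = 8.4. From demand, P = 34.

Cournot: Q = 12.6; Monopoly: Q = 8.4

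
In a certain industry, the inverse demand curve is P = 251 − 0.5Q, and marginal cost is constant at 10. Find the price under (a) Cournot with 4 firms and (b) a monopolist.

Cournot: P = 58.2; Monopoly: P = 130.5

With 4 symmetric Cournot firms, each firm's FOC gives 251 − 2.5q = 10, so q = 96.4, Q = 4·96.4 = 385.6, and P = 58.2.
Monopoly sets MR = MC: 251 − Q = 10 ⇒ Q = 241, P = 251 − 0.5·241 = 130.5.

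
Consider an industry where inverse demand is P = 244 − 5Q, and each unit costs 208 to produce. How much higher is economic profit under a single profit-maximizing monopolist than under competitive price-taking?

π rises by 64.8

Perfect competition: P = MC = 208, so 244 − 5Q = 208 and Q = 7.2.
Profit = (208 − 208)·7.2 = 0.
Monopoly sets MR = MC: 244 − 10Q = 208 ⇒ Q = 3.6, P = 244 − 5·3.6 = 226.
Profit = (226 − 208)·3.6 = 64.8.
Change in economic profit: 64.8 − 0 = 64.8.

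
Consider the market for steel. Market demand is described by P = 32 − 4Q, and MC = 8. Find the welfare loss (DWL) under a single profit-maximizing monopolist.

DWL = 18

Under competition P = MC = 8, so Q = (32 − 8)/4 = 6.
A monopolist chooses Q where MR = MC. MR = 32 − 8Q; setting this equal to 8 gives Q = 3 and P = 20.
DWL is the triangle between Q = 3 and Q = 6: ½·(6 − 3)·(20 − 8) = 18.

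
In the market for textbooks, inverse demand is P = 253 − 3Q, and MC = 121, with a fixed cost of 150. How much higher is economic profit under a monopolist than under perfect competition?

Economic profit rises by 1452

Under competition P = MC = 121, so Q = (253 − 121)/3 = 44.
Profit = (121 − 121)·44 − 150 = −150.
The monopolist equates marginal revenue to marginal cost: 253 − 6Q = 121, so Q = 22. From demand, P = 187.
Profit = (187 − 121)·22 − 150 = 1302.
Change in economic profit: 1302 − −150 = 1452.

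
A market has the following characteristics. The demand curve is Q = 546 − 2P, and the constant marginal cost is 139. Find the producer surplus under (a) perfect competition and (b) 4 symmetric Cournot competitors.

Inverting demand: P = 273 − 0.5Q.
Under competition P = MC = 139, so Q = (273 − 139)/0.5 = 268.
PS = (139 − 139)·268 = 0.
Cournot with 4 identical firms: the symmetric best-response condition is 273 − 2.5q = 139. Each firm produces q = 53.6, total output Q = 214.4, price P = 165.8.
PS = (165.8 − 139)·214.4 = 5745.92.

Competition: PS = 0; Cournot: PS = 5745.92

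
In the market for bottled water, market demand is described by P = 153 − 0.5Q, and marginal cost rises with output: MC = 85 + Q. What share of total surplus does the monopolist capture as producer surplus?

PS/TS = 0.8

The monopolist equates marginal revenue to marginal cost: 153 − Q = 85 + Q, so Q = 34. From demand, P = 136.
CS = ½·(153 − 136)·34 = 289.
PS = P·Q − VC(Q) = 136·34 − (85·34 + ½·1·34²) = 1156.
Share captured = PS/TS = 1156/1445 = 0.8.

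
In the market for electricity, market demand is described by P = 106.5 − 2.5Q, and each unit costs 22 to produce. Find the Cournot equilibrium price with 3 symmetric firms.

Cournot with 3 identical firms: the symmetric best-response condition is 106.5 − 10q = 22. Each firm produces q = 8.45, total output Q = 25.35, price P = 43.125.

P = 43.125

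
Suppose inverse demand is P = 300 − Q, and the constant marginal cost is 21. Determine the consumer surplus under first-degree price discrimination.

With perfect price discrimination, output is the efficient level Q = 279 (where demand meets MC), but every buyer pays their willingness to pay: CS = 0 and PS = total surplus.
CS = 0.

CS = 0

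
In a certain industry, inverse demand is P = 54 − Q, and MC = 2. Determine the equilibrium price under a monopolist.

P = 28

The monopolist equates marginal revenue to marginal cost: 54 − 2Q = 2, so Q = 26. From demand, P = 28.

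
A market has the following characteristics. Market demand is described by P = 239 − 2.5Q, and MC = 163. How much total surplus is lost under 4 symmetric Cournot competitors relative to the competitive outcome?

DWL = 46.208

Perfect competition: P = MC = 163, so 239 − 2.5Q = 163 and Q = 30.4.
In a 4-firm Cournot equilibrium, symmetry and the first-order condition give q = (239 − 163)/(12.5) = 6.08. So Q = 24.32 and P = 178.2.
DWL is the triangle between Q = 24.32 and Q = 30.4: ½·(30.4 − 24.32)·(178.2 − 163) = 46.208.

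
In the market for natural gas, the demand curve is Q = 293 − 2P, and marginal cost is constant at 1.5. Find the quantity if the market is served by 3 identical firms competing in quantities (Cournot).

Inverting demand: P = 146.5 − 0.5Q.
With 3 symmetric Cournot firms, each firm's FOC gives 146.5 − 2q = 1.5, so q = 72.5, Q = 3·72.5 = 217.5, and P = 37.75.

Q = 217.5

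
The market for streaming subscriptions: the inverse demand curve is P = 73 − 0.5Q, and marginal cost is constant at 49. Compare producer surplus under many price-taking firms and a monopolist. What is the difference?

PS rises by 288

Competitive firms price at marginal cost: P = 49, giving Q = 48.
PS = (49 − 49)·48 = 0.
Monopoly sets MR = MC: 73 − Q = 49 ⇒ Q = 24, P = 73 − 0.5·24 = 61.
PS = (61 − 49)·24 = 288.
Change in producer surplus: 288 − 0 = 288.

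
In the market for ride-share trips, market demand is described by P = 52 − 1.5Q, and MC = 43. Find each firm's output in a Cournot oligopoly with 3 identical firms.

q_i = 1.5

In a 3-firm Cournot equilibrium, symmetry and the first-order condition give q = (52 − 43)/(6) = 1.5. So Q = 4.5 and P = 45.25.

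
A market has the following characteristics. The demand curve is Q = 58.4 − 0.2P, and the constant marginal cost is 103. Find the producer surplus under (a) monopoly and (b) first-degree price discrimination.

Monopoly: PS = 1786.05; Perfect PD: PS = 3572.1

Inverting demand: P = 292 − 5Q.
A monopolist chooses Q where MR = MC. MR = 292 − 10Q; setting this equal to 103 gives Q = 18.9 and P = 197.5.
PS = (197.5 − 103)·18.9 = 1786.05.
A perfectly discriminating monopolist sells every unit with P(Q) ≥ MC(Q), so output equals the competitive quantity Q = 37.8. Each buyer pays their reservation price, so CS = 0 and the firm captures all surplus.
PS = ½·(292 − 103)·37.8 = 3572.1.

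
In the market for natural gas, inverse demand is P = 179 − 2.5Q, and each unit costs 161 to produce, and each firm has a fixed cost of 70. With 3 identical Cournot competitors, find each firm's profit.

In a 3-firm Cournot equilibrium, symmetry and the first-order condition give q = (179 − 161)/(10) = 1.8. So Q = 5.4 and P = 165.5.
Each firm's profit = (165.5 − 161)·1.8 − 70 = −61.9.

π_i = −61.9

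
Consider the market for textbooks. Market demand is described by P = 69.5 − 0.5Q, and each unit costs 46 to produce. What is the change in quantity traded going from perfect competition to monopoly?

Competitive firms price at marginal cost: P = 46, giving Q = 47.
The monopolist equates marginal revenue to marginal cost: 69.5 − Q = 46, so Q = 23.5. From demand, P = 57.75.
Change in quantity traded: 23.5 − 47 = −23.5.

Q falls by 23.5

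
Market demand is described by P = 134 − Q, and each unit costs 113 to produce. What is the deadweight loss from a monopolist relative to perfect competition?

DWL = 55.125

Under competition P = MC = 113, so Q = (134 − 113)/1 = 21.
The monopolist equates marginal revenue to marginal cost: 134 − 2Q = 113, so Q = 10.5. From demand, P = 123.5.
DWL is the triangle between Q = 10.5 and Q = 21: ½·(21 − 10.5)·(123.5 − 113) = 55.125.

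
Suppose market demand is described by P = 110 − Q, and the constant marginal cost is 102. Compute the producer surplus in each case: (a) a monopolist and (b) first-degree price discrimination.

The monopolist equates marginal revenue to marginal cost: 110 − 2Q = 102, so Q = 4. From demand, P = 106.
PS = (106 − 102)·4 = 16.
With perfect price discrimination, output is the efficient level Q = 8 (where demand meets MC), but every buyer pays their willingness to pay: CS = 0 and PS = total surplus.
PS = ½·(110 − 102)·8 = 32.

Monopoly: PS = 16; Perfect PD: PS = 32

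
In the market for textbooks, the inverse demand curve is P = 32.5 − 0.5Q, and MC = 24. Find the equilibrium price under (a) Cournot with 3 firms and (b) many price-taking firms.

Cournot: P = 26.125; Competition: P = 24

Cournot with 3 identical firms: the symmetric best-response condition is 32.5 − 2q = 24. Each firm produces q = 4.25, total output Q = 12.75, price P = 26.125.
Competitive firms price at marginal cost: P = 24, giving Q = 17.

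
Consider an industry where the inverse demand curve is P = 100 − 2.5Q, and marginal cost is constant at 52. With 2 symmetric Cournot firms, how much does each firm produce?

In a 2-firm Cournot equilibrium, symmetry and the first-order condition give q = (100 − 52)/(7.5) = 6.4. So Q = 12.8 and P = 68.

q_i = 6.4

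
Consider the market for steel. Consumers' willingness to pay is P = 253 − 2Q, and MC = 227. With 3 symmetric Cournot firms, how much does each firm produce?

q_i = 3.25

With 3 symmetric Cournot firms, each firm's FOC gives 253 − 8q = 227, so q = 3.25, Q = 3·3.25 = 9.75, and P = 233.5.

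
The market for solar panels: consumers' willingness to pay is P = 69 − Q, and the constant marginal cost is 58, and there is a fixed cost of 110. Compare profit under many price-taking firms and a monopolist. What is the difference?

Competitive firms price at marginal cost: P = 58, giving Q = 11.
Profit = (58 − 58)·11 − 110 = −110.
Monopoly sets MR = MC: 69 − 2Q = 58 ⇒ Q = 5.5, P = 69 − 5.5 = 63.5.
Profit = (63.5 − 58)·5.5 − 110 = −79.75.
Change in profit: −79.75 − −110 = 30.25.

π rises by 30.25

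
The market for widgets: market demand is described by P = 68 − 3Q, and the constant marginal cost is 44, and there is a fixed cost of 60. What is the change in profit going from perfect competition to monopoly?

Under competition P = MC = 44, so Q = (68 − 44)/3 = 8.
Profit = (44 − 44)·8 − 60 = −60.
A monopolist chooses Q where MR = MC. MR = 68 − 6Q; setting this equal to 44 gives Q = 4 and P = 56.
Profit = (56 − 44)·4 − 60 = −12.
Change in profit: −12 − −60 = 48.

π rises by 48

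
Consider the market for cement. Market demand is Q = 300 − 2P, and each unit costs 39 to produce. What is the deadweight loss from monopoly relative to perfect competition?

DWL = 3080.25

Inverting demand: P = 150 − 0.5Q.
Competitive firms price at marginal cost: P = 39, giving Q = 222.
A monopolist chooses Q where MR = MC. MR = 150 − Q; setting this equal to 39 gives Q = 111 and P = 94.5.
DWL is the triangle between Q = 111 and Q = 222: ½·(222 − 111)·(94.5 − 39) = 3080.25.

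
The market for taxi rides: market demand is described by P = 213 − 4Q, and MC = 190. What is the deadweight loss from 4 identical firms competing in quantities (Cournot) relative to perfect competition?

DWL = 2.645

Competitive firms price at marginal cost: P = 190, giving Q = 5.75.
Cournot with 4 identical firms: the symmetric best-response condition is 213 − 20q = 190. Each firm produces q = 1.15, total output Q = 4.6, price P = 194.6.
DWL is the triangle between Q = 4.6 and Q = 5.75: ½·(5.75 − 4.6)·(194.6 − 190) = 2.645.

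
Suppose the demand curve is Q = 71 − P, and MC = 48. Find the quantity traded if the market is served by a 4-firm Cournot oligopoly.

Inverting demand: P = 71 − Q.
With 4 symmetric Cournot firms, each firm's FOC gives 71 − 5q = 48, so q = 4.6, Q = 4·4.6 = 18.4, and P = 52.6.

Q = 18.4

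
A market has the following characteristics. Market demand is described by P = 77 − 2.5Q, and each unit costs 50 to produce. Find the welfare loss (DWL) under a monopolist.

DWL = 36.45

Perfect competition: P = MC = 50, so 77 − 2.5Q = 50 and Q = 10.8.
The monopolist equates marginal revenue to marginal cost: 77 − 5Q = 50, so Q = 5.4. From demand, P = 63.5.
DWL is the triangle between Q = 5.4 and Q = 10.8: ½·(10.8 − 5.4)·(63.5 − 50) = 36.45.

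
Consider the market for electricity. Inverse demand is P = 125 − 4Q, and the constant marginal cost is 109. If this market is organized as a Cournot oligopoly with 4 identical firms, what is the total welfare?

TS = 30.72

In a 4-firm Cournot equilibrium, symmetry and the first-order condition give q = (125 − 109)/(20) = 0.8. So Q = 3.2 and P = 112.2.
CS = ½·(125 − 112.2)·3.2 = 20.48; PS = (112.2 − 109)·3.2 = 10.24; TS = 30.72.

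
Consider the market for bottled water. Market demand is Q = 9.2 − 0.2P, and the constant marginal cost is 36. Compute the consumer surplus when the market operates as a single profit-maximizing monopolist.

Inverting demand: P = 46 − 5Q.
Monopoly sets MR = MC: 46 − 10Q = 36 ⇒ Q = 1, P = 46 − 5·1 = 41.
CS = ½·(46 − 41)·1 = 2.5.

CS = 2.5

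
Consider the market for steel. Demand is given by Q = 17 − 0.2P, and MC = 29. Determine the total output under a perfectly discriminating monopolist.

Q = 11.2

Inverting demand: P = 85 − 5Q.
A perfectly discriminating monopolist sells every unit with P(Q) ≥ MC(Q), so output equals the competitive quantity Q = 11.2. Each buyer pays their reservation price, so CS = 0 and the firm captures all surplus.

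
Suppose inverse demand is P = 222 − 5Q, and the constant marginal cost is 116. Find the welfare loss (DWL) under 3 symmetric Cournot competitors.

Competitive firms price at marginal cost: P = 116, giving Q = 21.2.
With 3 symmetric Cournot firms, each firm's FOC gives 222 − 20q = 116, so q = 5.3, Q = 3·5.3 = 15.9, and P = 142.5.
DWL is the triangle between Q = 15.9 and Q = 21.2: ½·(21.2 − 15.9)·(142.5 − 116) = 70.225.

DWL = 70.225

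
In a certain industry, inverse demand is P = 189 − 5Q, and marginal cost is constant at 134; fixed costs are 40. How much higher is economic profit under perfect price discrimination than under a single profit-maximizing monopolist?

A monopolist chooses Q where MR = MC. MR = 189 − 10Q; setting this equal to 134 gives Q = 5.5 and P = 161.5.
Profit = (161.5 − 134)·5.5 − 40 = 111.25.
With perfect price discrimination, output is the efficient level Q = 11 (where demand meets MC), but every buyer pays their willingness to pay: CS = 0 and PS = total surplus.
PS equals the full surplus area, 302.5. Profit = 302.5 − 40 = 262.5.
Change in economic profit: 262.5 − 111.25 = 151.25.

π rises by 151.25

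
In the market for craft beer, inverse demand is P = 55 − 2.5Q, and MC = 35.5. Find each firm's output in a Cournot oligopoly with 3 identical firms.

q_i = 1.95

In a 3-firm Cournot equilibrium, symmetry and the first-order condition give q = (55 − 35.5)/(10) = 1.95. So Q = 5.85 and P = 40.375.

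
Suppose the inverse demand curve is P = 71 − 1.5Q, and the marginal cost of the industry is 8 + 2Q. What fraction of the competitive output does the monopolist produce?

A monopolist chooses Q where MR = MC. MR = 71 − 3Q; setting this equal to 8 + 2Q gives Q = 12.6 and P = 52.1.
Competitive equilibrium sets price equal to marginal cost: 71 − 1.5Q = 8 + 2Q, so Q = 18 and P = 44.
Ratio Q_m/Q_c = 12.6/18 = 0.7.

Q_m/Q_c = 0.7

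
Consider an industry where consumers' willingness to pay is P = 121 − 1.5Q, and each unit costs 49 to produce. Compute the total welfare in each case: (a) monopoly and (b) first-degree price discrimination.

A monopolist chooses Q where MR = MC. MR = 121 − 3Q; setting this equal to 49 gives Q = 24 and P = 85.
CS = ½·(121 − 85)·24 = 432; PS = (85 − 49)·24 = 864; TS = 1296.
Under first-degree price discrimination the firm charges each unit its demand price and produces up to where P = MC, i.e. Q = 48. Consumer surplus is zero; producer surplus equals total surplus.
TS = 1728 (equal to competitive TS).

Monopoly: TS = 1296; Perfect PD: TS = 1728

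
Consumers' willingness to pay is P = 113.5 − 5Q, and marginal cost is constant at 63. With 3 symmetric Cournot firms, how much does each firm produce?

q_i = 2.525

Cournot with 3 identical firms: the symmetric best-response condition is 113.5 − 20q = 63. Each firm produces q = 2.525, total output Q = 7.575, price P = 75.625.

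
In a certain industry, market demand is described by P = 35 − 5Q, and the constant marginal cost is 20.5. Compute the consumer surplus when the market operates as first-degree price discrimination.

Under first-degree price discrimination the firm charges each unit its demand price and produces up to where P = MC, i.e. Q = 2.9. Consumer surplus is zero; producer surplus equals total surplus.
CS = 0.

CS = 0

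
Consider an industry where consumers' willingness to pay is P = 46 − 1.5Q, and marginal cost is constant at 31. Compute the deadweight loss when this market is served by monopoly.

Competitive firms price at marginal cost: P = 31, giving Q = 10.
Monopoly sets MR = MC: 46 − 3Q = 31 ⇒ Q = 5, P = 46 − 1.5·5 = 38.5.
DWL is the triangle between Q = 5 and Q = 10: ½·(10 − 5)·(38.5 − 31) = 18.75.

DWL = 18.75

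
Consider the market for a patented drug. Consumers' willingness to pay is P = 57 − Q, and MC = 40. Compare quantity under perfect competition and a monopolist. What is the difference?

Competitive firms price at marginal cost: P = 40, giving Q = 17.
A monopolist chooses Q where MR = MC. MR = 57 − 2Q; setting this equal to 40 gives Q = 8.5 and P = 48.5.
Change in quantity: 8.5 − 17 = −8.5.

Quantity falls by 8.5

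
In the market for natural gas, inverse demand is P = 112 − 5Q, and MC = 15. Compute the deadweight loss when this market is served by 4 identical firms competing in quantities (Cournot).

DWL = 37.636

Under competition P = MC = 15, so Q = (112 − 15)/5 = 19.4.
Cournot with 4 identical firms: the symmetric best-response condition is 112 − 25q = 15. Each firm produces q = 3.88, total output Q = 15.52, price P = 34.4.
DWL is the triangle between Q = 15.52 and Q = 19.4: ½·(19.4 − 15.52)·(34.4 − 15) = 37.636.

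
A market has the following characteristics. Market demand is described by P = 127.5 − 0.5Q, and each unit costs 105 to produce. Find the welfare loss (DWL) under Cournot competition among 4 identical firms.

Under competition P = MC = 105, so Q = (127.5 − 105)/0.5 = 45.
In a 4-firm Cournot equilibrium, symmetry and the first-order condition give q = (127.5 − 105)/(2.5) = 9. So Q = 36 and P = 109.5.
DWL is the triangle between Q = 36 and Q = 45: ½·(45 − 36)·(109.5 − 105) = 20.25.

DWL = 20.25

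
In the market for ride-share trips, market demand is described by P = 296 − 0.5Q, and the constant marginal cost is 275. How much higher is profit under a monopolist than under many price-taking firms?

π rises by 220.5

Under competition P = MC = 275, so Q = (296 − 275)/0.5 = 42.
Profit = (275 − 275)·42 = 0.
A monopolist chooses Q where MR = MC. MR = 296 − Q; setting this equal to 275 gives Q = 21 and P = 285.5.
Profit = (285.5 − 275)·21 = 220.5.
Change in profit: 220.5 − 0 = 220.5.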